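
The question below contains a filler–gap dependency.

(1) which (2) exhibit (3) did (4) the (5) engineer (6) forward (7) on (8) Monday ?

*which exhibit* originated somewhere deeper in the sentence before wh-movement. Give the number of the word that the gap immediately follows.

6

Before movement: The engineer did forward which exhibit on Monday.
'which exhibit' functions as the direct object of 'forward'. Fronting leaves a gap immediately after 'forward':
Which exhibit did the engineer forward ___ on Monday?
'forward' is word 6.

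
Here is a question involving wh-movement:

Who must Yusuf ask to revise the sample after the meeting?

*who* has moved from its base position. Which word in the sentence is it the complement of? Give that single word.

Before movement: Yusuf must ask who to revise the sample after the meeting.
'who' functions as the direct object of 'ask'. Fronting leaves a gap immediately after 'ask':
Who must Yusuf ask ___ to revise the sample after the meeting?

ask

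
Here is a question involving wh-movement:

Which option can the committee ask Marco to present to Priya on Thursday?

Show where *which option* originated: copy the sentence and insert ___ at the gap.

Which option can the committee ask Marco to present ___ to Priya on Thursday?

Before movement: The committee can ask Marco to present which option to Priya on Thursday.
The filler 'which option' is interpreted as the direct object of 'present'. The gap is right after 'present'.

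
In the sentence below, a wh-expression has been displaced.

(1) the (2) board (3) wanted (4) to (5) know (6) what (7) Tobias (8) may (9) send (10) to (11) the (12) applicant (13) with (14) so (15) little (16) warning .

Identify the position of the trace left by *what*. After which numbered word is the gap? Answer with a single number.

Before movement: Tobias may send what to the applicant with so little warning.
'what' is the direct object of 'send'. Wh-movement fronts it, leaving a gap right after 'send':
The board wanted to know what Tobias may send ___ to the applicant with so little warning.
'send' is word 9.

9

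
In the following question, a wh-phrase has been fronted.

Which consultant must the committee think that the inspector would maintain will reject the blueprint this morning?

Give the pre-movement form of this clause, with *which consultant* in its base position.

The committee must think that the inspector would maintain which consultant will reject the blueprint this morning.

'which consultant' is the subject of the clause embedded under 'maintain'. Fronting leaves a gap immediately after 'maintain':
Which consultant must the committee think that the inspector would maintain ___ will reject the blueprint this morning?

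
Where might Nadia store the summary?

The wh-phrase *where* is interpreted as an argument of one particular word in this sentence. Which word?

store

Pre-movement form: Nadia might store the summary where.
'where' is the locative complement of 'store'. It moves to the left edge, and the trace sits right after 'summary':
Where might Nadia store the summary ___?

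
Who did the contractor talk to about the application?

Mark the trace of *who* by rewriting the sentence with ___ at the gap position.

Who did the contractor talk to ___ about the application?

Underlying clause: The contractor did talk to who about the application.
'who' functions as the object of the preposition 'to'. The gap is right after 'to'.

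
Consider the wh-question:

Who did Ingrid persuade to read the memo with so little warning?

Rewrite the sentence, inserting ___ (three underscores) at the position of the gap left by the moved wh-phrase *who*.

Who did Ingrid persuade ___ to read the memo with so little warning?

Pre-movement form: Ingrid did persuade who to read the memo with so little warning.
'who' is the direct object of 'persuade'. The gap is right after 'persuade'.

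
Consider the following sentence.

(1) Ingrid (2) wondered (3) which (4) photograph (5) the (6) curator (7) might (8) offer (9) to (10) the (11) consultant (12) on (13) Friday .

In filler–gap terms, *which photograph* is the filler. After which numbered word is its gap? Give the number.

8

In situ: The curator might offer which photograph to the consultant on Friday.
The filler 'which photograph' is interpreted as the direct object of 'offer'. It moves to the left edge, and the trace sits right after 'offer':
Ingrid wondered which photograph the curator might offer ___ to the consultant on Friday.
'offer' is word 8.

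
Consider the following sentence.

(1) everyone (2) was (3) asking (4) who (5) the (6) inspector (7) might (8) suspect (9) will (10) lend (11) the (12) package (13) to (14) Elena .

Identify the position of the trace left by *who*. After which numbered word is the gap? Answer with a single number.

In situ: The inspector might suspect who will lend the package to Elena.
'who' functions as the subject of the clause embedded under 'suspect'. Fronting leaves a gap immediately after 'suspect':
Everyone was asking who the inspector might suspect ___ will lend the package to Elena.
'suspect' is word 8.

8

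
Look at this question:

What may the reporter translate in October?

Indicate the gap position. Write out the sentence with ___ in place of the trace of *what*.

Underlying clause: The reporter may translate what in October.
'what' functions as the direct object of 'translate'. The gap is right after 'translate'.

What may the reporter translate ___ in October?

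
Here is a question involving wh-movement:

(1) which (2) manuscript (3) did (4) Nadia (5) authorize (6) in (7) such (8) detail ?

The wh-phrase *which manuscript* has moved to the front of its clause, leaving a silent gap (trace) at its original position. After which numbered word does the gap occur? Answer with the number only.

5

In situ: Nadia did authorize which manuscript in such detail.
The filler 'which manuscript' is interpreted as the direct object of 'authorize'. It moves to the left edge, and the trace sits right after 'authorize':
Which manuscript did Nadia authorize ___ in such detail?
'authorize' is word 5.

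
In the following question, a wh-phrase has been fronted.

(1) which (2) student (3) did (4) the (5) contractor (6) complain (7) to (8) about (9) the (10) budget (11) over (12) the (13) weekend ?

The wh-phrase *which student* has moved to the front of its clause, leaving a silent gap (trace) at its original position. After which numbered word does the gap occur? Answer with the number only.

In situ: The contractor did complain to which student about the budget over the weekend.
The filler 'which student' is interpreted as the object of the preposition 'to'. Fronting leaves a gap immediately after 'to':
Which student did the contractor complain to ___ about the budget over the weekend?
'to' is word 7.

7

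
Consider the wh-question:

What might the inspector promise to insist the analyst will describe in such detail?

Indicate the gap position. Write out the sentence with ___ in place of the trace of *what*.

What might the inspector promise to insist the analyst will describe ___ in such detail?

Underlying clause: The inspector might promise to insist the analyst will describe what in such detail.
'what' is the direct object of 'describe'. The gap is right after 'describe'.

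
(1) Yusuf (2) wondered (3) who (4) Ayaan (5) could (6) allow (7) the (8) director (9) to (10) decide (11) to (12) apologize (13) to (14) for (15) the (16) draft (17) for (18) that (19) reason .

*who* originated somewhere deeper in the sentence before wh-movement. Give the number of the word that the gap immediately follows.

13

Underlying clause: Ayaan could allow the director to decide to apologize to who for the draft for that reason.
The filler 'who' is interpreted as the object of the preposition 'to'. Wh-movement fronts it, leaving a gap right after 'to':
Yusuf wondered who Ayaan could allow the director to decide to apologize to ___ for the draft for that reason.
'to' is word 13.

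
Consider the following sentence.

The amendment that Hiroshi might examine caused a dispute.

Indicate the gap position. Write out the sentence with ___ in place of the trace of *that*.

The amendment that Hiroshi might examine ___ caused a dispute.

'that' functions as the direct object of 'examine'. The gap is right after 'examine'.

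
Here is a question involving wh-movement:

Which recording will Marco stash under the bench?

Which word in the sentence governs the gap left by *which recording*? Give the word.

stash

Before movement: Marco will stash which recording under the bench.
'which recording' is the direct object of 'stash'. Wh-movement fronts it, leaving a gap right after 'stash':
Which recording will Marco stash ___ under the bench?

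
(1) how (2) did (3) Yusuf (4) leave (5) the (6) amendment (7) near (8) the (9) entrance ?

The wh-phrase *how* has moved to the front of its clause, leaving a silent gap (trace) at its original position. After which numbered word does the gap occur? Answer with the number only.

In situ: Yusuf did leave the amendment near the entrance how.
'how' is the manner adjunct. Fronting leaves a gap immediately after 'entrance':
How did Yusuf leave the amendment near the entrance ___?
'entrance' is word 9.

9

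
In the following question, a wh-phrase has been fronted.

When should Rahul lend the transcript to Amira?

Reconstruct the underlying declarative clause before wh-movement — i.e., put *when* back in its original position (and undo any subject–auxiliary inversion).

The filler 'when' is interpreted as the temporal adjunct. Fronting leaves a gap immediately after 'Amira':
When should Rahul lend the transcript to Amira ___?

Rahul should lend the transcript to Amira when.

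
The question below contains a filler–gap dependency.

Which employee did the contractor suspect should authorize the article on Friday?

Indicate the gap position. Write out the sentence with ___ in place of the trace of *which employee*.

Which employee did the contractor suspect ___ should authorize the article on Friday?

Underlying clause: The contractor did suspect which employee should authorize the article on Friday.
'which employee' is the subject of the clause embedded under 'suspect'. The gap is right after 'suspect'.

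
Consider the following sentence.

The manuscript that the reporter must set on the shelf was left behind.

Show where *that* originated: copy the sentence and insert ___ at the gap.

'that' functions as the direct object of 'set'. The gap is right after 'set'.

The manuscript that the reporter must set ___ on the shelf was left behind.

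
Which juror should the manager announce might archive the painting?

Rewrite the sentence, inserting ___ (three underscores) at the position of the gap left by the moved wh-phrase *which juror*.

Which juror should the manager announce ___ might archive the painting?

Pre-movement form: The manager should announce which juror might archive the painting.
The filler 'which juror' is interpreted as the subject of the clause embedded under 'announce'. The gap is right after 'announce'.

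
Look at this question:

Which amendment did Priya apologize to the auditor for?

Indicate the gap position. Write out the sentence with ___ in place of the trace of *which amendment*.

Which amendment did Priya apologize to the auditor for ___?

Underlying clause: Priya did apologize to the auditor for which amendment.
'which amendment' is the object of the preposition 'for'. The gap is right after 'for'.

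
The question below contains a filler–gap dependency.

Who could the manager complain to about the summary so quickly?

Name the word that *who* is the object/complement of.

to

In situ: The manager could complain to who about the summary so quickly.
'who' is the object of the preposition 'to'. Wh-movement fronts it, leaving a gap right after 'to':
Who could the manager complain to ___ about the summary so quickly?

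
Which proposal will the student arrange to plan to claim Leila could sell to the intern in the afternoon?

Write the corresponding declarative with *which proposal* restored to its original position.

The student will arrange to plan to claim Leila could sell which proposal to the intern in the afternoon.

The filler 'which proposal' is interpreted as the direct object of 'sell'. Fronting leaves a gap immediately after 'sell':
Which proposal will the student arrange to plan to claim Leila could sell ___ to the intern in the afternoon?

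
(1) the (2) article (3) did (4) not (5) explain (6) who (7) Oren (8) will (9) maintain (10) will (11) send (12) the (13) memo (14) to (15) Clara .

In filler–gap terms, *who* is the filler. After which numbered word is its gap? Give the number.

9

Before movement: Oren will maintain who will send the memo to Clara.
'who' is the subject of the clause embedded under 'maintain'. Fronting leaves a gap immediately after 'maintain':
The article did not explain who Oren will maintain ___ will send the memo to Clara.
'maintain' is word 9.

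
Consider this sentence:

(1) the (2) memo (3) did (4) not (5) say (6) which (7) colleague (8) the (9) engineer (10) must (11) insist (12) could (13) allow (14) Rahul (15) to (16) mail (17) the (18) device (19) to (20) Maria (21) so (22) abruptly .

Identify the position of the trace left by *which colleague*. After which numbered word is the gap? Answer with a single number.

In situ: The engineer must insist which colleague could allow Rahul to mail the device to Maria so abruptly.
'which colleague' functions as the subject of the clause embedded under 'insist'. It moves to the left edge, and the trace sits right after 'insist':
The memo did not say which colleague the engineer must insist ___ could allow Rahul to mail the device to Maria so abruptly.
'insist' is word 11.

11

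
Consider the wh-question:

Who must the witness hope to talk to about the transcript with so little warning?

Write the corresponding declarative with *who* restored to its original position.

'who' is the object of the preposition 'to'. It moves to the left edge, and the trace sits right after 'to':
Who must the witness hope to talk to ___ about the transcript with so little warning?

The witness must hope to talk to who about the transcript with so little warning.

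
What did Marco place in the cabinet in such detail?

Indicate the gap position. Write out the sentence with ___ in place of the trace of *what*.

What did Marco place ___ in the cabinet in such detail?

Before movement: Marco did place what in the cabinet in such detail.
The filler 'what' is interpreted as the direct object of 'place'. The gap is right after 'place'.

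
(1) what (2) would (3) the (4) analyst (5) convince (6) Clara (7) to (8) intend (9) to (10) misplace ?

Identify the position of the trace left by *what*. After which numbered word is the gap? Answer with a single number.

Before movement: The analyst would convince Clara to intend to misplace what.
The filler 'what' is interpreted as the direct object of 'misplace'. Fronting leaves a gap immediately after 'misplace':
What would the analyst convince Clara to intend to misplace ___?
'misplace' is word 10.

10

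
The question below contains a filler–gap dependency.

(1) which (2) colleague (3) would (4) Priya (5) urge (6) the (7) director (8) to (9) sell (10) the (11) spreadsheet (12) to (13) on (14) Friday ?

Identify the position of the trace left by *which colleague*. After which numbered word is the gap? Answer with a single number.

Before movement: Priya would urge the director to sell the spreadsheet to which colleague on Friday.
'which colleague' functions as the object of the preposition 'to' (recipient of 'sell'). It moves to the left edge, and the trace sits right after 'to':
Which colleague would Priya urge the director to sell the spreadsheet to ___ on Friday?
'to' is word 12.

12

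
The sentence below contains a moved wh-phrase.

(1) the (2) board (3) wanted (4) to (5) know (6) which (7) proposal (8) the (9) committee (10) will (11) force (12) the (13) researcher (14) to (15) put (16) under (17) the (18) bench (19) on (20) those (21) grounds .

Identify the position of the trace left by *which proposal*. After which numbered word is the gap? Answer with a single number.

Before movement: The committee will force the researcher to put which proposal under the bench on those grounds.
'which proposal' functions as the direct object of 'put'. Fronting leaves a gap immediately after 'put':
The board wanted to know which proposal the committee will force the researcher to put ___ under the bench on those grounds.
'put' is word 15.

15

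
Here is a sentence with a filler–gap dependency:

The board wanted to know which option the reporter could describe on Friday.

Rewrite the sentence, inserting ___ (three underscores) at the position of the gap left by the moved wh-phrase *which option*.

Pre-movement form: The reporter could describe which option on Friday.
'which option' is the direct object of 'describe'. The gap is right after 'describe'.

The board wanted to know which option the reporter could describe ___ on Friday.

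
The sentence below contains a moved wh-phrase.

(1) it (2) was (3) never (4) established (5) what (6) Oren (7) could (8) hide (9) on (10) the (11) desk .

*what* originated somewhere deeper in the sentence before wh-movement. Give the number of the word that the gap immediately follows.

Before movement: Oren could hide what on the desk.
'what' functions as the direct object of 'hide'. Fronting leaves a gap immediately after 'hide':
It was never established what Oren could hide ___ on the desk.
'hide' is word 8.

8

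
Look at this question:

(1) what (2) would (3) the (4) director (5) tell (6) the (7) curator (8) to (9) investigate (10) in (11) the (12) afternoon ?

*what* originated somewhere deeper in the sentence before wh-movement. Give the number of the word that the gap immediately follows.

9

Underlying clause: The director would tell the curator to investigate what in the afternoon.
The filler 'what' is interpreted as the direct object of 'investigate'. It moves to the left edge, and the trace sits right after 'investigate':
What would the director tell the curator to investigate ___ in the afternoon?
'investigate' is word 9.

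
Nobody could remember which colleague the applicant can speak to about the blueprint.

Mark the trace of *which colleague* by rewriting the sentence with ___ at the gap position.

Underlying clause: The applicant can speak to which colleague about the blueprint.
The filler 'which colleague' is interpreted as the object of the preposition 'to'. The gap is right after 'to'.

Nobody could remember which colleague the applicant can speak to ___ about the blueprint.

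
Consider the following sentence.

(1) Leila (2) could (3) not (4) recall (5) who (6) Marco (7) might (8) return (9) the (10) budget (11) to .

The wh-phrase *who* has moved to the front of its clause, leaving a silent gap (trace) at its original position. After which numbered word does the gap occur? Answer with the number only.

11

Pre-movement form: Marco might return the budget to who.
'who' is the object of the preposition 'to' (recipient of 'return'). It moves to the left edge, and the trace sits right after 'to':
Leila could not recall who Marco might return the budget to ___.
'to' is word 11.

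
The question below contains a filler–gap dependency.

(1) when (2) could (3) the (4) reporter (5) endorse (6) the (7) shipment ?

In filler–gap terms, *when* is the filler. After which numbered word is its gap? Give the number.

Before movement: The reporter could endorse the shipment when.
'when' is the temporal adjunct. It moves to the left edge, and the trace sits right after 'shipment':
When could the reporter endorse the shipment ___?
'shipment' is word 7.

7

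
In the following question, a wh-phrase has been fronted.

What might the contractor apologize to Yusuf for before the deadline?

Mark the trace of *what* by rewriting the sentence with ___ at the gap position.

What might the contractor apologize to Yusuf for ___ before the deadline?

Pre-movement form: The contractor might apologize to Yusuf for what before the deadline.
'what' functions as the object of the preposition 'for'. The gap is right after 'for'.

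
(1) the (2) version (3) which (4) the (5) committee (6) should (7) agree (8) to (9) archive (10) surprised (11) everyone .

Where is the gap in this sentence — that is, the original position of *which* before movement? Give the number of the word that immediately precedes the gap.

9

'which' functions as the direct object of 'archive'. It moves to the left edge, and the trace sits right after 'archive':
The version which the committee should agree to archive ___ surprised everyone.
'archive' is word 9.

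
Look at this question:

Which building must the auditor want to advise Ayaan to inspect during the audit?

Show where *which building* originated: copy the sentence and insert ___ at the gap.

Pre-movement form: The auditor must want to advise Ayaan to inspect which building during the audit.
'which building' functions as the direct object of 'inspect'. The gap is right after 'inspect'.

Which building must the auditor want to advise Ayaan to inspect ___ during the audit?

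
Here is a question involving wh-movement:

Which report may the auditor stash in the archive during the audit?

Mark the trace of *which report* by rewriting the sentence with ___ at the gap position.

Which report may the auditor stash ___ in the archive during the audit?

Before movement: The auditor may stash which report in the archive during the audit.
'which report' functions as the direct object of 'stash'. The gap is right after 'stash'.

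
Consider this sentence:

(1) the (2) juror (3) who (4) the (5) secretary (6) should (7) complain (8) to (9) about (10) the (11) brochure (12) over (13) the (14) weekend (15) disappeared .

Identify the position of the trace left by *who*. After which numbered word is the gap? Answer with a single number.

8

'who' functions as the object of the preposition 'to'. Wh-movement fronts it, leaving a gap right after 'to':
The juror who the secretary should complain to ___ about the brochure over the weekend disappeared.
'to' is word 8.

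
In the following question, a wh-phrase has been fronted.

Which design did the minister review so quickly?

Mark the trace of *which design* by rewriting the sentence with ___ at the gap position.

Before movement: The minister did review which design so quickly.
The filler 'which design' is interpreted as the direct object of 'review'. The gap is right after 'review'.

Which design did the minister review ___ so quickly?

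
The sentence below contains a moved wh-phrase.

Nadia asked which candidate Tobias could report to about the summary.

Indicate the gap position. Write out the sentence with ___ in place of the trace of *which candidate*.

Nadia asked which candidate Tobias could report to ___ about the summary.

In situ: Tobias could report to which candidate about the summary.
'which candidate' is the object of the preposition 'to'. The gap is right after 'to'.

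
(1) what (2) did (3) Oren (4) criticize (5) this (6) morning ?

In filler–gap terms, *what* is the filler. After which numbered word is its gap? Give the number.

4

Underlying clause: Oren did criticize what this morning.
'what' functions as the direct object of 'criticize'. It moves to the left edge, and the trace sits right after 'criticize':
What did Oren criticize ___ this morning?
'criticize' is word 4.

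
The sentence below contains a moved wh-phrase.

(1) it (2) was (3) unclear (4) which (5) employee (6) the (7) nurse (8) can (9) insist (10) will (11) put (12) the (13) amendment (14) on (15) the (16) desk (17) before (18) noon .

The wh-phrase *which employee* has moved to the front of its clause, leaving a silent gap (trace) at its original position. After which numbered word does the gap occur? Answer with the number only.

9

Underlying clause: The nurse can insist which employee will put the amendment on the desk before noon.
The filler 'which employee' is interpreted as the subject of the clause embedded under 'insist'. Fronting leaves a gap immediately after 'insist':
It was unclear which employee the nurse can insist ___ will put the amendment on the desk before noon.
'insist' is word 9.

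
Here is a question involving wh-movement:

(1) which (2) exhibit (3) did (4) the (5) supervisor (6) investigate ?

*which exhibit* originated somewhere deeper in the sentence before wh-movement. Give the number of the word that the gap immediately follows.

Pre-movement form: The supervisor did investigate which exhibit.
'which exhibit' is the direct object of 'investigate'. Wh-movement fronts it, leaving a gap right after 'investigate':
Which exhibit did the supervisor investigate ___?
'investigate' is word 6.

6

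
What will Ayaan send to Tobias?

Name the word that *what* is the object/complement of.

send

Before movement: Ayaan will send what to Tobias.
'what' is the direct object of 'send'. It moves to the left edge, and the trace sits right after 'send':
What will Ayaan send ___ to Tobias?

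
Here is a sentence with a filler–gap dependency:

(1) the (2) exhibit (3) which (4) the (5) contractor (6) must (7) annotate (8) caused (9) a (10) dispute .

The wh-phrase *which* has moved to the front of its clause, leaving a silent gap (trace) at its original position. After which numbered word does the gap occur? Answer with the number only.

'which' functions as the direct object of 'annotate'. It moves to the left edge, and the trace sits right after 'annotate':
The exhibit which the contractor must annotate ___ caused a dispute.
'annotate' is word 7.

7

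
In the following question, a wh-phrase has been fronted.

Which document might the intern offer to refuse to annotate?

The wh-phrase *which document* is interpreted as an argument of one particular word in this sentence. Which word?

Pre-movement form: The intern might offer to refuse to annotate which document.
'which document' is the direct object of 'annotate'. It moves to the left edge, and the trace sits right after 'annotate':
Which document might the intern offer to refuse to annotate ___?

annotate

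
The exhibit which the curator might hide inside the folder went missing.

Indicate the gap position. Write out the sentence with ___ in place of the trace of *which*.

The exhibit which the curator might hide ___ inside the folder went missing.

'which' is the direct object of 'hide'. The gap is right after 'hide'.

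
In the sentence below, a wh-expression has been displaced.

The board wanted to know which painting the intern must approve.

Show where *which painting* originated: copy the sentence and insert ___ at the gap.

The board wanted to know which painting the intern must approve ___.

In situ: The intern must approve which painting.
'which painting' is the direct object of 'approve'. The gap is right after 'approve'.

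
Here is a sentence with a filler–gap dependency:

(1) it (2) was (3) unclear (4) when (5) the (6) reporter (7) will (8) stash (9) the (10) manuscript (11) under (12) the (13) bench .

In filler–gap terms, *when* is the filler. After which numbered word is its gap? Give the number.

Underlying clause: The reporter will stash the manuscript under the bench when.
'when' is the temporal adjunct. It moves to the left edge, and the trace sits right after 'bench':
It was unclear when the reporter will stash the manuscript under the bench ___.
'bench' is word 13.

13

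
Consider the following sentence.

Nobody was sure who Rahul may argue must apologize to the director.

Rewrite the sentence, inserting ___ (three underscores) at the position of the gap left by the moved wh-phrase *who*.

Nobody was sure who Rahul may argue ___ must apologize to the director.

Underlying clause: Rahul may argue who must apologize to the director.
The filler 'who' is interpreted as the subject of the clause embedded under 'argue'. The gap is right after 'argue'.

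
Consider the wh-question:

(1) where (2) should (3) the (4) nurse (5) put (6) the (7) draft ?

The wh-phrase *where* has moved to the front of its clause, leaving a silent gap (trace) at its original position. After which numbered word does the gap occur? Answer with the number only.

Before movement: The nurse should put the draft where.
The filler 'where' is interpreted as the locative complement of 'put'. Fronting leaves a gap immediately after 'draft':
Where should the nurse put the draft ___?
'draft' is word 7.

7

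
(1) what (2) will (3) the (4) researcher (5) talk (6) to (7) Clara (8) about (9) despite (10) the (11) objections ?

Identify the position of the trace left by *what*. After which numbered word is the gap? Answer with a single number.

8

Before movement: The researcher will talk to Clara about what despite the objections.
The filler 'what' is interpreted as the object of the preposition 'about'. Fronting leaves a gap immediately after 'about':
What will the researcher talk to Clara about ___ despite the objections?
'about' is word 8.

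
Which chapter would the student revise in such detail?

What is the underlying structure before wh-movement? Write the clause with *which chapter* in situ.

The filler 'which chapter' is interpreted as the direct object of 'revise'. Wh-movement fronts it, leaving a gap right after 'revise':
Which chapter would the student revise ___ in such detail?

The student would revise which chapter in such detail.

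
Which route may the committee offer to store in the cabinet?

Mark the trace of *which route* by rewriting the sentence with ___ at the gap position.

In situ: The committee may offer to store which route in the cabinet.
'which route' functions as the direct object of 'store'. The gap is right after 'store'.

Which route may the committee offer to store ___ in the cabinet?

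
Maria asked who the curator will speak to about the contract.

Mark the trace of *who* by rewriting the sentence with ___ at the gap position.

Maria asked who the curator will speak to ___ about the contract.

Pre-movement form: The curator will speak to who about the contract.
The filler 'who' is interpreted as the object of the preposition 'to'. The gap is right after 'to'.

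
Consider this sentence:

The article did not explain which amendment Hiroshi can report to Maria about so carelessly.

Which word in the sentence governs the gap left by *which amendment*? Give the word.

In situ: Hiroshi can report to Maria about which amendment so carelessly.
'which amendment' functions as the object of the preposition 'about'. It moves to the left edge, and the trace sits right after 'about':
The article did not explain which amendment Hiroshi can report to Maria about ___ so carelessly.

about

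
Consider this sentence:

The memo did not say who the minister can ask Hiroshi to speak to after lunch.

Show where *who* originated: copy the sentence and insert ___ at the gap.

The memo did not say who the minister can ask Hiroshi to speak to ___ after lunch.

In situ: The minister can ask Hiroshi to speak to who after lunch.
The filler 'who' is interpreted as the object of the preposition 'to'. The gap is right after 'to'.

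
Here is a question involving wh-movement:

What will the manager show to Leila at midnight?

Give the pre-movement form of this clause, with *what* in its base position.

The manager will show what to Leila at midnight.

The filler 'what' is interpreted as the direct object of 'show'. Wh-movement fronts it, leaving a gap right after 'show':
What will the manager show ___ to Leila at midnight?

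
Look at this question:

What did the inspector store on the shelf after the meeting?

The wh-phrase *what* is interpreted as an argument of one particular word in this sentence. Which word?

store

Before movement: The inspector did store what on the shelf after the meeting.
'what' is the direct object of 'store'. Fronting leaves a gap immediately after 'store':
What did the inspector store ___ on the shelf after the meeting?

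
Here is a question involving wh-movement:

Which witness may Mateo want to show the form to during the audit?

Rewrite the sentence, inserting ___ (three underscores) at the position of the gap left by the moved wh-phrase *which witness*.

Before movement: Mateo may want to show the form to which witness during the audit.
The filler 'which witness' is interpreted as the object of the preposition 'to' (recipient of 'show'). The gap is right after 'to'.

Which witness may Mateo want to show the form to ___ during the audit?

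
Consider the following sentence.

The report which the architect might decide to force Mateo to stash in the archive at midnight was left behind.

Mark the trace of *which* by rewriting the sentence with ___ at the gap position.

The report which the architect might decide to force Mateo to stash ___ in the archive at midnight was left behind.

'which' functions as the direct object of 'stash'. The gap is right after 'stash'.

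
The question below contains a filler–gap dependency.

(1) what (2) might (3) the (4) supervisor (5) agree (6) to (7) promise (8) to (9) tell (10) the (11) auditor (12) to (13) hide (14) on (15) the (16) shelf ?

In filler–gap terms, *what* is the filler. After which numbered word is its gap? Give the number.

13

Pre-movement form: The supervisor might agree to promise to tell the auditor to hide what on the shelf.
'what' is the direct object of 'hide'. Wh-movement fronts it, leaving a gap right after 'hide':
What might the supervisor agree to promise to tell the auditor to hide ___ on the shelf?
'hide' is word 13.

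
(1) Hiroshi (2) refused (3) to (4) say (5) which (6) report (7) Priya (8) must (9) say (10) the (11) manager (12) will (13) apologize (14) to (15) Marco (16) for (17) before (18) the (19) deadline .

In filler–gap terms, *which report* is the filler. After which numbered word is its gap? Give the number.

16

Underlying clause: Priya must say the manager will apologize to Marco for which report before the deadline.
'which report' is the object of the preposition 'for'. Wh-movement fronts it, leaving a gap right after 'for':
Hiroshi refused to say which report Priya must say the manager will apologize to Marco for ___ before the deadline.
'for' is word 16.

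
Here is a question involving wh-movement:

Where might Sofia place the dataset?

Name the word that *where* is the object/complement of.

place

Before movement: Sofia might place the dataset where.
'where' functions as the locative complement of 'place'. Fronting leaves a gap immediately after 'dataset':
Where might Sofia place the dataset ___?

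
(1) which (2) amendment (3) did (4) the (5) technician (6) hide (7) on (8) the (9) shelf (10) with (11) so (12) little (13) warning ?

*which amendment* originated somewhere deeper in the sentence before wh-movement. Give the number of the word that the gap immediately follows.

6

Before movement: The technician did hide which amendment on the shelf with so little warning.
'which amendment' is the direct object of 'hide'. It moves to the left edge, and the trace sits right after 'hide':
Which amendment did the technician hide ___ on the shelf with so little warning?
'hide' is word 6.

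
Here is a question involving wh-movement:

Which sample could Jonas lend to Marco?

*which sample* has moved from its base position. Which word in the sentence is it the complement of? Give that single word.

Pre-movement form: Jonas could lend which sample to Marco.
'which sample' functions as the direct object of 'lend'. It moves to the left edge, and the trace sits right after 'lend':
Which sample could Jonas lend ___ to Marco?

lend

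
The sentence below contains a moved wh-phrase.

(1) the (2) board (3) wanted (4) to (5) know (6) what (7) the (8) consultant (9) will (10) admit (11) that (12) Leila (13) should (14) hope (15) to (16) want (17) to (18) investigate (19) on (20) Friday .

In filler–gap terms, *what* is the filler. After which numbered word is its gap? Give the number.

Underlying clause: The consultant will admit that Leila should hope to want to investigate what on Friday.
'what' is the direct object of 'investigate'. Fronting leaves a gap immediately after 'investigate':
The board wanted to know what the consultant will admit that Leila should hope to want to investigate ___ on Friday.
'investigate' is word 18.

18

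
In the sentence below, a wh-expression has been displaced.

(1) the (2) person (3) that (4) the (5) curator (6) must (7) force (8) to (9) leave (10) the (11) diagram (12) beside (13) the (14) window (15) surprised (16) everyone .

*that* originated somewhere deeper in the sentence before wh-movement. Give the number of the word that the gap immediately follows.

'that' is the direct object of 'force'. Fronting leaves a gap immediately after 'force':
The person that the curator must force ___ to leave the diagram beside the window surprised everyone.
'force' is word 7.

7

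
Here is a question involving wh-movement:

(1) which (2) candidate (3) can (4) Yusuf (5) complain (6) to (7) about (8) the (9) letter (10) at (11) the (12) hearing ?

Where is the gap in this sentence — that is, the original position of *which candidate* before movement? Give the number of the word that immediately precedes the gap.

Pre-movement form: Yusuf can complain to which candidate about the letter at the hearing.
The filler 'which candidate' is interpreted as the object of the preposition 'to'. Wh-movement fronts it, leaving a gap right after 'to':
Which candidate can Yusuf complain to ___ about the letter at the hearing?
'to' is word 6.

6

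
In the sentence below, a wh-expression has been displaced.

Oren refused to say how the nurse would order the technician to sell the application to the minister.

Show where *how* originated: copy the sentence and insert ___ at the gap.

In situ: The nurse would order the technician to sell the application to the minister how.
The filler 'how' is interpreted as the manner adjunct. The gap is right after 'minister'.

Oren refused to say how the nurse would order the technician to sell the application to the minister ___.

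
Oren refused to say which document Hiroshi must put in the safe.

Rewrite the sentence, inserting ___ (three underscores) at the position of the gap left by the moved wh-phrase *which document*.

Oren refused to say which document Hiroshi must put ___ in the safe.

Before movement: Hiroshi must put which document in the safe.
'which document' is the direct object of 'put'. The gap is right after 'put'.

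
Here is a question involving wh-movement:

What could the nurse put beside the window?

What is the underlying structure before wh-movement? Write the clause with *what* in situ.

The filler 'what' is interpreted as the direct object of 'put'. Wh-movement fronts it, leaving a gap right after 'put':
What could the nurse put ___ beside the window?

The nurse could put what beside the window.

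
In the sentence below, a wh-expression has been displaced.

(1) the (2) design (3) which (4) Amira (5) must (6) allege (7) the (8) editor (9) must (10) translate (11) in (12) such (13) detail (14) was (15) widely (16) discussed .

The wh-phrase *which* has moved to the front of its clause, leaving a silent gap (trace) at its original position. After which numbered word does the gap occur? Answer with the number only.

'which' functions as the direct object of 'translate'. Wh-movement fronts it, leaving a gap right after 'translate':
The design which Amira must allege the editor must translate ___ in such detail was widely discussed.
'translate' is word 10.

10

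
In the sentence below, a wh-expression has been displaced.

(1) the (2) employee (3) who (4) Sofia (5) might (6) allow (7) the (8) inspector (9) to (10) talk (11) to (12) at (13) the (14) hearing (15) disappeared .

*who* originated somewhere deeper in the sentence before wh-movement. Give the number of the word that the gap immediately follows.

The filler 'who' is interpreted as the object of the preposition 'to'. It moves to the left edge, and the trace sits right after 'to':
The employee who Sofia might allow the inspector to talk to ___ at the hearing disappeared.
'to' is word 11.

11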